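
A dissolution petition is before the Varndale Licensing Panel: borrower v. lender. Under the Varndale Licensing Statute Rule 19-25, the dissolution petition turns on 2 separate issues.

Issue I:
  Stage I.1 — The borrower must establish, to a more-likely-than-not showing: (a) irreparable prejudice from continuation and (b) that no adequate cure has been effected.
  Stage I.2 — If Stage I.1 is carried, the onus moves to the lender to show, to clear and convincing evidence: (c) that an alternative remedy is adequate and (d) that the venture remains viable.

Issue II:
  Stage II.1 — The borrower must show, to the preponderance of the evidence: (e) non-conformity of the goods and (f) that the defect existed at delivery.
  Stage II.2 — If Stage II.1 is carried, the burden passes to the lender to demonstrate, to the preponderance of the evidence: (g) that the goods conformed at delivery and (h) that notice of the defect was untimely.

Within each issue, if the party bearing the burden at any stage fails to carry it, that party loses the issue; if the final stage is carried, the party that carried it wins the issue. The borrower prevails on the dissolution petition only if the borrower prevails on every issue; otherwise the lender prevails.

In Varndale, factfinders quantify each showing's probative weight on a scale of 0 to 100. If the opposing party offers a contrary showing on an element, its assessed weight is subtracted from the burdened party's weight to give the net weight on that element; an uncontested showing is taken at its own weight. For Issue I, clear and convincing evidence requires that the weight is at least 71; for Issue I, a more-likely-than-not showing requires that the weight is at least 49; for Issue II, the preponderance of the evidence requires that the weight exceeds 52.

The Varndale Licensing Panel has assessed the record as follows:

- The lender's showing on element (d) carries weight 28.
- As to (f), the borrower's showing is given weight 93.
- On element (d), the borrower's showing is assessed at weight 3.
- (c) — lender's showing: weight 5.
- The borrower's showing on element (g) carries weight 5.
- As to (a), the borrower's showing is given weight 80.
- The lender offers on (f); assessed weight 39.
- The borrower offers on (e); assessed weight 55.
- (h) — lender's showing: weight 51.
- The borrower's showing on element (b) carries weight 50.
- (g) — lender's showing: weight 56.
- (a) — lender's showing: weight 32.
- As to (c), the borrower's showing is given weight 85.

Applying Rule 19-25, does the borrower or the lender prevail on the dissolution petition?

— Issue I —
Stage I.1 (borrower, a more-likely-than-not showing, weight is at least 49): (a) net 80−32=48 < 49 — fails; (b) 50 ≥ 49 — meets.
  Not every element is met, so the borrower fails to carry Stage I.1.
So the lender prevails on this issue.
— Issue II —
Stage II.1 — burden on borrower; standard: the preponderance of the evidence (weight exceeds 52).
    (e): 55 > 52 [met]
    (f): 93 − 39 = 54 > 52 [met]
  All elements met. The burden passes to the lender.
Stage II.2 — burden on lender; standard: the preponderance of the evidence (weight exceeds 52).
    (g): 56 − 5 = 51 ≤ 52 [not met]
    (h): 51 ≤ 52 [not met]
  The lender does not carry Stage II.2.
The analysis ends at Stage II.2; the borrower prevails on this issue.
Per-issue: Issue I → lender; Issue II → borrower. The borrower must prevail on every issue; overall, the lender prevails.

lender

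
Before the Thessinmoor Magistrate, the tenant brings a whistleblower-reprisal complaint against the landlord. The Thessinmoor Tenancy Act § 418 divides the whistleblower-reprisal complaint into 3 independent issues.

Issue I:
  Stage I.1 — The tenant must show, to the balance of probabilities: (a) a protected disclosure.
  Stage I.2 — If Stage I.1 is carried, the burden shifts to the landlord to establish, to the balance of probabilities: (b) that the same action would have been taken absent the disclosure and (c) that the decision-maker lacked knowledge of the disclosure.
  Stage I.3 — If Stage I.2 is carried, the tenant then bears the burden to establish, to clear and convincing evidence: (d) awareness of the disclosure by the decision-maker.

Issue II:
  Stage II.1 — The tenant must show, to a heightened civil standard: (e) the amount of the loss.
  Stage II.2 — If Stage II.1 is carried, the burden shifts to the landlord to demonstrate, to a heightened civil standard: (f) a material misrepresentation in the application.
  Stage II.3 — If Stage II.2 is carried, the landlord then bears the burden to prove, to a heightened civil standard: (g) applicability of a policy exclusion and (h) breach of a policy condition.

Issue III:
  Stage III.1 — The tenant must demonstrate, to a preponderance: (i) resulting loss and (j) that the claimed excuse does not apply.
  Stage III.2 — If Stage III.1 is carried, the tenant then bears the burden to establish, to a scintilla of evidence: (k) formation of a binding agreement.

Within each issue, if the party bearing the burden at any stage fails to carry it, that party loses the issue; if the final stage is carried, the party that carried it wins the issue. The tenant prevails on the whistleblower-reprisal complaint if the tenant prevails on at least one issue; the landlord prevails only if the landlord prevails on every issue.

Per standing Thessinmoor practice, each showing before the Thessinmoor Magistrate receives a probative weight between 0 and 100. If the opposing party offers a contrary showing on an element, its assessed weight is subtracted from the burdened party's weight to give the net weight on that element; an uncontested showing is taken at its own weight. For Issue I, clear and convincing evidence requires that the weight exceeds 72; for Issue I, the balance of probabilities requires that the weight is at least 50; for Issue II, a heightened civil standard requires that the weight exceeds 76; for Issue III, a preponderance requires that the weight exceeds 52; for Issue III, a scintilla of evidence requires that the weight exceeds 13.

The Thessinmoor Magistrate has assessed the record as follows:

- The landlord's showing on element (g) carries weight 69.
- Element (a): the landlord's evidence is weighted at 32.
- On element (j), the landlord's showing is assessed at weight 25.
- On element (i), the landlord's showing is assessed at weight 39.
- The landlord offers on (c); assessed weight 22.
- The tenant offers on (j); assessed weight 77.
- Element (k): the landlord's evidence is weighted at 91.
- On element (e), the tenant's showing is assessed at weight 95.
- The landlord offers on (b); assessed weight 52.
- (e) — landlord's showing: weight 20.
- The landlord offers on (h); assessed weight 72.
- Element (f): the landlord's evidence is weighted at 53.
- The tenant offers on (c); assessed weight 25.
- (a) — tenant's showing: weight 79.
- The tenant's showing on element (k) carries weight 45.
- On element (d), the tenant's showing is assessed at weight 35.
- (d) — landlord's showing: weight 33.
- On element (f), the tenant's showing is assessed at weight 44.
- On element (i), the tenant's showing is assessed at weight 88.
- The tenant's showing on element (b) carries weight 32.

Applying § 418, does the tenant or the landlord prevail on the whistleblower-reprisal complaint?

landlord

— Issue I —
Stage I.1 (tenant, the balance of probabilities, weight is at least 50): (a) net 79−32=47 < 50 — fails.
  Not every element is met, so the tenant fails to carry Stage I.1.
So the landlord prevails on this issue.
— Issue II —
Stage II.1 (tenant, a heightened civil standard, weight exceeds 76): (e) net 95−20=75 ≤ 76 — fails.
  The tenant does not carry Stage II.1.
So the landlord prevails on this issue.
— Issue III —
Stage III.1 — burden on tenant; standard: a preponderance (weight exceeds 52).
    (i): 88 − 39 = 49 ≤ 52 [not met]
    (j): 77 − 25 = 52 ≤ 52 [not met]
  The tenant does not carry Stage III.1.
The landlord prevails on this issue.
Per-issue: Issue I → landlord; Issue II → landlord; Issue III → landlord. The tenant must prevail on at least one issue; overall, the landlord prevails.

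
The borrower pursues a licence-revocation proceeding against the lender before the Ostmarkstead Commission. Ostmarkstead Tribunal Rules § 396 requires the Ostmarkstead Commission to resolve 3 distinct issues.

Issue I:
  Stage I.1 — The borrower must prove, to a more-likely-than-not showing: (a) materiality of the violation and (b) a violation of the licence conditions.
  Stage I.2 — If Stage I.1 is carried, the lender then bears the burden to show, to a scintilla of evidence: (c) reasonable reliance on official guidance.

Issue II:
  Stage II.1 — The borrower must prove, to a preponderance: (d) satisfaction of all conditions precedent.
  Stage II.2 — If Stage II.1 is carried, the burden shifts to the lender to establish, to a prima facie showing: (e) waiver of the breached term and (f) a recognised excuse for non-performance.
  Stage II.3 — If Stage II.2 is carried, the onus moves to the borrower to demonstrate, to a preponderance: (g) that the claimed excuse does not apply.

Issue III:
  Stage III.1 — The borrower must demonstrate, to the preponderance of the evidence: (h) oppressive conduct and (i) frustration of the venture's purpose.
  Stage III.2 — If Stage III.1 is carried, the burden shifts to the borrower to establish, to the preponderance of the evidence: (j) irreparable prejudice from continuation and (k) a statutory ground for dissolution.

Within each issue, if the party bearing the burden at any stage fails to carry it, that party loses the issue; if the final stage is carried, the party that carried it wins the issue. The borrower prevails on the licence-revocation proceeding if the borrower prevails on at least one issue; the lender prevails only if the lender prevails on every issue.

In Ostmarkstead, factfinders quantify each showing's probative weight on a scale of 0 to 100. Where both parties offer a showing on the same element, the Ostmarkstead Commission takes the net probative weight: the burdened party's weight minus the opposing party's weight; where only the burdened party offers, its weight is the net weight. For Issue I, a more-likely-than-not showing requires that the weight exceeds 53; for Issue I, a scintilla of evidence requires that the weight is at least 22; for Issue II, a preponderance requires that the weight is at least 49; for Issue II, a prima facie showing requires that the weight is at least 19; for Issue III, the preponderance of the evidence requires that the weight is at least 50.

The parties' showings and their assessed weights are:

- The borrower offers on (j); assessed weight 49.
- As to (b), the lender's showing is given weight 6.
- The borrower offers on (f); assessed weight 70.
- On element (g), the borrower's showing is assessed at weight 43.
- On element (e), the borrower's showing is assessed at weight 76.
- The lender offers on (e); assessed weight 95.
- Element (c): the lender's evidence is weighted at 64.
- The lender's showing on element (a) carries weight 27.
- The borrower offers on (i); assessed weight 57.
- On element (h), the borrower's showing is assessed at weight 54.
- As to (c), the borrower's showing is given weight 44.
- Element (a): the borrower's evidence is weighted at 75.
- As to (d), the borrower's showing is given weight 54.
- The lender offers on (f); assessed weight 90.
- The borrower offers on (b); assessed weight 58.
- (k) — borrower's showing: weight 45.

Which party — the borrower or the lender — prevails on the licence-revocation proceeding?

— Issue I —
At Stage I.1 the borrower must meet a more-likely-than-not showing (weight exceeds 53): on (a) the weight is 75 less the opposing 27 gives net 48, which does not exceed 53, so (a) does not meet the standard; on (b) the weight is 58 less the opposing 6 gives net 52, ≤ 53, so (b) does not meet the standard.
  The borrower does not carry Stage I.1.
So the lender prevails on this issue.
— Issue II —
Stage II.1 — burden on borrower; standard: a preponderance (weight is at least 49).
    (d): 54 ≥ 49 [met]
  Stage II.1 is satisfied; the onus moves to the lender.
Stage II.2 — burden on lender; standard: a prima facie showing (weight is at least 19).
    (e): 95 − 76 = 19 ≥ 19 [met]
    (f): 90 − 70 = 20 ≥ 19 [met]
  The lender carries Stage II.2; the borrower now bears the burden.
Stage II.3 — burden on borrower; standard: a preponderance (weight is at least 49).
    (g): 43 < 49 [not met]
  Stage II.3 not carried; the borrower fails its burden.
The lender prevails on this issue.
— Issue III —
Stage III.1 (borrower, the preponderance of the evidence, weight is at least 50): (h) 54 ≥ 50 — meets; (i) 57 ≥ 50 — meets.
  All elements met. The borrower retains the burden for Stage III.2.
Stage III.2 (borrower, the preponderance of the evidence, weight is at least 50): (j) 49 < 50 — fails; (k) 45 < 50 — fails.
  Stage III.2 not carried; the borrower fails its burden.
So the lender prevails on this issue.
Per-issue: Issue I → lender; Issue II → lender; Issue III → lender. The borrower must prevail on at least one issue; overall, the lender prevails.

lender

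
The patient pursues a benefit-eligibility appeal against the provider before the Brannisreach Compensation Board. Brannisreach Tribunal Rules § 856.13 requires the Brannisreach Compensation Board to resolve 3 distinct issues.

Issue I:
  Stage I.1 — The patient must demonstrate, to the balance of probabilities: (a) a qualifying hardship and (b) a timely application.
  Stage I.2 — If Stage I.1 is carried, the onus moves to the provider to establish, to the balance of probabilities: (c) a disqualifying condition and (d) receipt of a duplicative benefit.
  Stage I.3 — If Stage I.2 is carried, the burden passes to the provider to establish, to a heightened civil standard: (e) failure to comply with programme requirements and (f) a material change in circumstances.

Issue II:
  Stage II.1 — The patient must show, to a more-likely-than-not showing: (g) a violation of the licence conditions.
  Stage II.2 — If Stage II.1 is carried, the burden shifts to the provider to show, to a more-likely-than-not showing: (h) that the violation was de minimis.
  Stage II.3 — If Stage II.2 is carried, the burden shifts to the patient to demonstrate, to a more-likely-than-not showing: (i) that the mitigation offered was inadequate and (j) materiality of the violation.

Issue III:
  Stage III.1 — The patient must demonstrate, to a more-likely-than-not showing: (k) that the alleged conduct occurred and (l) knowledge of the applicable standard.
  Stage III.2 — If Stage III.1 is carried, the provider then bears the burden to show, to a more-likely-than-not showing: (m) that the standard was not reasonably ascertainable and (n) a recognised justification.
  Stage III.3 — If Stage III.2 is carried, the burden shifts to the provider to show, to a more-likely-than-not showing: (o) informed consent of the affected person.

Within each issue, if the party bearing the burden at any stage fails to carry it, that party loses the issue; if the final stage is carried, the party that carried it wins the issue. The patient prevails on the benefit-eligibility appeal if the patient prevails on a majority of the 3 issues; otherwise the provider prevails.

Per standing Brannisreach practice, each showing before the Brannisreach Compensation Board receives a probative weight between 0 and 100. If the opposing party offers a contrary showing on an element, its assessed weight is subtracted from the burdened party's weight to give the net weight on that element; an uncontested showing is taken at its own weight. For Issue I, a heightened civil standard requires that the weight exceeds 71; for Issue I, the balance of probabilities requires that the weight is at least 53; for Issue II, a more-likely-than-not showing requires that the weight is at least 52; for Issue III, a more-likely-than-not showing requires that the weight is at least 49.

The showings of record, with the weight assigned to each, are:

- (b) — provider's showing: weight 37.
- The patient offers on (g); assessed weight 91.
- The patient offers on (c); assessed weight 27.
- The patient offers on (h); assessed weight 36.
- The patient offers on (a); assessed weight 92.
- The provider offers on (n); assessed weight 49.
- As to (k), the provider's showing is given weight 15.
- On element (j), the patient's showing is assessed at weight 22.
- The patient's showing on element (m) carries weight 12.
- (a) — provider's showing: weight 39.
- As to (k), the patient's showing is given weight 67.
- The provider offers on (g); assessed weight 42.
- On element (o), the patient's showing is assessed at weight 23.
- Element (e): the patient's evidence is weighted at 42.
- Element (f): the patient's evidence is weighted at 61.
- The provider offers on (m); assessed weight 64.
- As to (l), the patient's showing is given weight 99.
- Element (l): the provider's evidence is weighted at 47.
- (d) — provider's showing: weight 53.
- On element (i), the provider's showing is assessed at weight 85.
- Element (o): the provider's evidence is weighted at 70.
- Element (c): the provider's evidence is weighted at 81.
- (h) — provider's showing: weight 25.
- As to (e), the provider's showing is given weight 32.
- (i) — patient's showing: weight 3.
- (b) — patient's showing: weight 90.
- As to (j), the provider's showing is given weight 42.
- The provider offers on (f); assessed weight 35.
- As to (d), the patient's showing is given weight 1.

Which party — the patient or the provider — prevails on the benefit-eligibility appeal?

patient

— Issue I —
At Stage I.1 the patient must meet the balance of probabilities (weight is at least 53): on (a) the weight is 92 less the opposing 39 gives net 53, which does reach 53, so (a) meets the standard; on (b) the weight is 90 less the opposing 37 gives net 53, which does reach 53, so (b) meets the standard.
  Stage I.1 carried; the burden shifts to the provider.
At Stage I.2 the provider must meet the balance of probabilities (weight is at least 53): on (c) the weight is 81 less the opposing 27 gives net 54, which does reach 53, so (c) meets the standard; on (d) the weight is 53 less the opposing 1 gives net 52, < 53, so (d) does not meet the standard.
  The provider does not carry Stage I.2.
The analysis ends at Stage I.2; the patient prevails on this issue.
— Issue II —
Stage II.1 — burden on patient; standard: a more-likely-than-not showing (weight is at least 52).
    (g): 91 − 42 = 49 < 52 [not met]
  Stage II.1 not carried; the patient fails its burden.
So the provider prevails on this issue.
— Issue III —
At Stage III.1 the patient must meet a more-likely-than-not showing (weight is at least 49): on (k) the weight is 67 less the opposing 15 gives net 52, which does reach 49, so (k) meets the standard; on (l) the weight is 99 less the opposing 47 gives net 52, which does reach 49, so (l) meets the standard.
  The patient carries Stage III.1; the provider now bears the burden.
At Stage III.2 the provider must meet a more-likely-than-not showing (weight is at least 49): on (m) the weight is 64 less the opposing 12 gives net 52, ≥ 49, so (m) meets the standard; on (n) the weight is 49, which does reach 49, so (n) meets the standard.
  Stage III.2 is satisfied; the provider continues to bear the burden.
At Stage III.3 the provider must meet a more-likely-than-not showing (weight is at least 49): on (o) the weight is 70 less the opposing 23 gives net 47, < 49, so (o) does not meet the standard.
  The provider does not carry Stage III.3.
The patient prevails on this issue.
Per-issue: Issue I → patient; Issue II → provider; Issue III → patient. The patient must prevail on a majority of issues; overall, the patient prevails.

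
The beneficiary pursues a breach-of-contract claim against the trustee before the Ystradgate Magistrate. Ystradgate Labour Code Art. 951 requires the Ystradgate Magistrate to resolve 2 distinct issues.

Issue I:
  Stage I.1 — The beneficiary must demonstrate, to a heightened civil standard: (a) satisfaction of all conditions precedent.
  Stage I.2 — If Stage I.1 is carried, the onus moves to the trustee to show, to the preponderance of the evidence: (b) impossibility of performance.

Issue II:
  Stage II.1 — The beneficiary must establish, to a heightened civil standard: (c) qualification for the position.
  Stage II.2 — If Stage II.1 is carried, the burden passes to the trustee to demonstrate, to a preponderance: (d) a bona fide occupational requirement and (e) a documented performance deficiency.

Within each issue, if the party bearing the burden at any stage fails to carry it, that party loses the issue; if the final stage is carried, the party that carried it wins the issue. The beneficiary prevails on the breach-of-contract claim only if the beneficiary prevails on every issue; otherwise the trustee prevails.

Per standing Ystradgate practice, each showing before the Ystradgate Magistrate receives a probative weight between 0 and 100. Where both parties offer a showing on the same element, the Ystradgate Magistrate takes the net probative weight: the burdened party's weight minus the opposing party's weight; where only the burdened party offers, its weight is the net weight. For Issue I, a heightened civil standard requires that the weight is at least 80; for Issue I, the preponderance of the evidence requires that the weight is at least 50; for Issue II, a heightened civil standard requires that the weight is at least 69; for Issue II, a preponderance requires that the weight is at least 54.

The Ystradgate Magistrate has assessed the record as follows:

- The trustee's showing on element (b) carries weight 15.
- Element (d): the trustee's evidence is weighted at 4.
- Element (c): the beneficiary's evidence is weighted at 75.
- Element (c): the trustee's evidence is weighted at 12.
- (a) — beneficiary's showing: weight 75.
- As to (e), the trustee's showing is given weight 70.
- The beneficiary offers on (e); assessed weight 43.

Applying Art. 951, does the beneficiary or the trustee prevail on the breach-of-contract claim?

trustee

— Issue I —
At Stage I.1 the beneficiary must meet a heightened civil standard (weight is at least 80): on (a) the weight is 75, < 80, so (a) does not meet the standard.
  Stage I.1 not carried; the beneficiary fails its burden.
The trustee prevails on this issue.
— Issue II —
Stage II.1 (beneficiary, a heightened civil standard, weight is at least 69): (c) net 75−12=63 < 69 — fails.
  Stage II.1 not carried; the beneficiary fails its burden.
The analysis ends at Stage II.1; the trustee prevails on this issue.
Per-issue: Issue I → trustee; Issue II → trustee. The beneficiary must prevail on every issue; overall, the trustee prevails.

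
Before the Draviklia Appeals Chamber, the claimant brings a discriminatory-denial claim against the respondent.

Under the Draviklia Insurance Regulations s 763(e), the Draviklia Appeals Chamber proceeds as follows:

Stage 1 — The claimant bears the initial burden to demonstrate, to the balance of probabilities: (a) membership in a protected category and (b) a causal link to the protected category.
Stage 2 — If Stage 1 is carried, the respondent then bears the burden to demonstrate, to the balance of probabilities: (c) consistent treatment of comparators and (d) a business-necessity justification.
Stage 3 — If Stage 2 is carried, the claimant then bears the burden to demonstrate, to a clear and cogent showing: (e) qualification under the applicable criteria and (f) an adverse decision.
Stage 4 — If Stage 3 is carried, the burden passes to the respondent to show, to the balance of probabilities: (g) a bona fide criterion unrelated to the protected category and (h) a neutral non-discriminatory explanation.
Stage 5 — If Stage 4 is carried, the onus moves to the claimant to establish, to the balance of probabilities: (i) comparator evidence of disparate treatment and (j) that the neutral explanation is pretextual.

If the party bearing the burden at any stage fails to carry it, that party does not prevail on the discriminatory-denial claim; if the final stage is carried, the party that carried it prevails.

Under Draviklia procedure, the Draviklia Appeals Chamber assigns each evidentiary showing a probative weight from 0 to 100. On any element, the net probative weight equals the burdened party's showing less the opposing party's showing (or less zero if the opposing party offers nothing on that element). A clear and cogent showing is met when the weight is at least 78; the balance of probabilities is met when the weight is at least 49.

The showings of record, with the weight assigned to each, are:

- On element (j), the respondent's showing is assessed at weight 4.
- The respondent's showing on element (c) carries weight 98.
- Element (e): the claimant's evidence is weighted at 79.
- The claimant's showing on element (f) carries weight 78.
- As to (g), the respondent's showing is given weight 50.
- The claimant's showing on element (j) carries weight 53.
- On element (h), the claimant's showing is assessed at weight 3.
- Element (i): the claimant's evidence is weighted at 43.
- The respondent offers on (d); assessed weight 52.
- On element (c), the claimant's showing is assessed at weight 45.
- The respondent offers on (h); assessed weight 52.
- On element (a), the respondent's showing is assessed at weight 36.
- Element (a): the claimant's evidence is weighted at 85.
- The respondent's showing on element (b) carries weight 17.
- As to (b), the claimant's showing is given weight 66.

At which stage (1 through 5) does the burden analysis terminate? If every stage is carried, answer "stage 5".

At Stage 1 the claimant must meet the balance of probabilities (weight is at least 49): on (a) the weight is 85 less the opposing 36 gives net 49, ≥ 49, so (a) meets the standard; on (b) the weight is 66 less the opposing 17 gives net 49, ≥ 49, so (b) meets the standard.
  Stage 1 carried; the burden shifts to the respondent.
At Stage 2 the respondent must meet the balance of probabilities (weight is at least 49): on (c) the weight is 98 less the opposing 45 gives net 53, ≥ 49, so (c) meets the standard; on (d) the weight is 52, ≥ 49, so (d) meets the standard.
  Stage 2 is satisfied; the onus moves to the claimant.
At Stage 3 the claimant must meet a clear and cogent showing (weight is at least 78): on (e) the weight is 79, which does reach 78, so (e) meets the standard; on (f) the weight is 78, which does reach 78, so (f) meets the standard.
  Stage 3 is satisfied; the onus moves to the respondent.
At Stage 4 the respondent must meet the balance of probabilities (weight is at least 49): on (g) the weight is 50, which does reach 49, so (g) meets the standard; on (h) the weight is 52 less the opposing 3 gives net 49, ≥ 49, so (h) meets the standard.
  The respondent carries Stage 4; the claimant now bears the burden.
At Stage 5 the claimant must meet the balance of probabilities (weight is at least 49): on (i) the weight is 43, which does not reach 49, so (i) does not meet the standard; on (j) the weight is 53 less the opposing 4 gives net 49, ≥ 49, so (j) meets the standard.
  Not every element is met, so the claimant fails to carry Stage 5.
The respondent prevails.

stage 5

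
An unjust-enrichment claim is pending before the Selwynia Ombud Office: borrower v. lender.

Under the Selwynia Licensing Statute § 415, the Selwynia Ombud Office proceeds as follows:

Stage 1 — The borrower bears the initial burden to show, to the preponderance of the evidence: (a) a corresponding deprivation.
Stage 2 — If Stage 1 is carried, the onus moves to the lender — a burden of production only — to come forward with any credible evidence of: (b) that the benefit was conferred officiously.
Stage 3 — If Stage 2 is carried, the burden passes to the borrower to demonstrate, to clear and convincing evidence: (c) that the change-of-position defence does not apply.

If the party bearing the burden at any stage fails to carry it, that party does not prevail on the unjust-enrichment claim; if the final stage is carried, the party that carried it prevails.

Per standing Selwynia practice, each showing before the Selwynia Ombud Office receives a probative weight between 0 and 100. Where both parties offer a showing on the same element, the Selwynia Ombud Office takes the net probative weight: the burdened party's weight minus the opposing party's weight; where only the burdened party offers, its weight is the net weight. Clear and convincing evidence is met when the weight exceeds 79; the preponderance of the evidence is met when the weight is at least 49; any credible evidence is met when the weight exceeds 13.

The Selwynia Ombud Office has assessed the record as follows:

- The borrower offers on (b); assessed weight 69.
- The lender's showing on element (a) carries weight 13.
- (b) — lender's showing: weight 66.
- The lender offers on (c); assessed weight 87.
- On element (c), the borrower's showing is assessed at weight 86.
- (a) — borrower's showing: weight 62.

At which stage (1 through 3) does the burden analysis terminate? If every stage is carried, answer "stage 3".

stage 2

At Stage 1 the borrower must meet the preponderance of the evidence (weight is at least 49): on (a) the weight is 62 less the opposing 13 gives net 49, which does reach 49, so (a) meets the standard.
  The borrower carries Stage 1; the lender now bears the burden.
At Stage 2 the lender must meet any credible evidence (weight exceeds 13): on (b) the weight is 66 less the opposing 69 gives net -3, which does not exceed 13, so (b) does not meet the standard.
  The lender does not carry Stage 2.
The borrower prevails.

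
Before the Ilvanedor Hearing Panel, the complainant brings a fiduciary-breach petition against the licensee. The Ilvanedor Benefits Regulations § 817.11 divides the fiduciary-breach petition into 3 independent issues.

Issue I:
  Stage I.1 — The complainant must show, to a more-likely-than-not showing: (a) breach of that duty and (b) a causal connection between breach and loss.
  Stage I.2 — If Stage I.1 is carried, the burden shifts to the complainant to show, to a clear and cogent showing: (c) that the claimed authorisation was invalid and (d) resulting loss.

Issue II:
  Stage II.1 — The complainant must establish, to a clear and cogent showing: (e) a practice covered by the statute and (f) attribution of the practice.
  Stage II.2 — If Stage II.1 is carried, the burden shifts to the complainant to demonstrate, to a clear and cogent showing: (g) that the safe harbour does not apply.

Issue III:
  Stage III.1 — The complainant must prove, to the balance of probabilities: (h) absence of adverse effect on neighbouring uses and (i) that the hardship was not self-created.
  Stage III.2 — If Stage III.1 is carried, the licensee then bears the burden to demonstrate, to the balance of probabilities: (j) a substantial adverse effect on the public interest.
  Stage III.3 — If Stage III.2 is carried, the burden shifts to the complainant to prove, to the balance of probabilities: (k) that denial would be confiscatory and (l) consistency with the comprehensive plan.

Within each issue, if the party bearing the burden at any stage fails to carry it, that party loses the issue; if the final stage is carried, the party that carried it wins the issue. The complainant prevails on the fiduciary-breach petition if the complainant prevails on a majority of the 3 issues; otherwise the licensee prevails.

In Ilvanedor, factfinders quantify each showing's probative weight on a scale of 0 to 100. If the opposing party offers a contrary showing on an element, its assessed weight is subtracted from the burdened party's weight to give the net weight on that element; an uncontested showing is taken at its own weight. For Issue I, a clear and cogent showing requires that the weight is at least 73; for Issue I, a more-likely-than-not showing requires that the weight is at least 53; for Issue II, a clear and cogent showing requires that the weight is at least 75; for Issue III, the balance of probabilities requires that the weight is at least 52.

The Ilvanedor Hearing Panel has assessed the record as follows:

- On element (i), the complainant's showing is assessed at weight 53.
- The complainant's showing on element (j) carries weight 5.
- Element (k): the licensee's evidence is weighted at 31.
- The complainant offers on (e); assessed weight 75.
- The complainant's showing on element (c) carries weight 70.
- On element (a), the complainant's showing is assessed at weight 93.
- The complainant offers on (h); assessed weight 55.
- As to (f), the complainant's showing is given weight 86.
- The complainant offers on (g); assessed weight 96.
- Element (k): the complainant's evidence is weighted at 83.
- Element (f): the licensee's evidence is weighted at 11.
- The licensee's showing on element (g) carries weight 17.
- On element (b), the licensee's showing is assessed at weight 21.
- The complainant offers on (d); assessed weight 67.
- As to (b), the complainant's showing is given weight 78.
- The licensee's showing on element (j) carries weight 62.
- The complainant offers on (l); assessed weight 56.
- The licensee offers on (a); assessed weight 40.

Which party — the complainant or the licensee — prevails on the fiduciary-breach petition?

— Issue I —
Stage I.1 — burden on complainant; standard: a more-likely-than-not showing (weight is at least 53).
    (a): 93 − 40 = 53 ≥ 53 [met]
    (b): 78 − 21 = 57 ≥ 53 [met]
  All elements met. The complainant retains the burden for Stage I.2.
Stage I.2 — burden on complainant; standard: a clear and cogent showing (weight is at least 73).
    (c): 70 < 73 [not met]
    (d): 67 < 73 [not met]
  Not every element is met, so the complainant fails to carry Stage I.2.
So the licensee prevails on this issue.
— Issue II —
Stage II.1 — burden on complainant; standard: a clear and cogent showing (weight is at least 75).
    (e): 75 ≥ 75 [met]
    (f): 86 − 11 = 75 ≥ 75 [met]
  Stage II.1 carried; the burden remains with the complainant.
Stage II.2 — burden on complainant; standard: a clear and cogent showing (weight is at least 75).
    (g): 96 − 17 = 79 ≥ 75 [met]
  Stage II.2 carried; the final stage is satisfied.
All stages carried — the complainant prevails on this issue.
— Issue III —
Stage III.1 — burden on complainant; standard: the balance of probabilities (weight is at least 52).
    (h): 55 ≥ 52 [met]
    (i): 53 ≥ 52 [met]
  The complainant carries Stage III.1; the licensee now bears the burden.
Stage III.2 — burden on licensee; standard: the balance of probabilities (weight is at least 52).
    (j): 62 − 5 = 57 ≥ 52 [met]
  The licensee carries Stage III.2; the complainant now bears the burden.
Stage III.3 — burden on complainant; standard: the balance of probabilities (weight is at least 52).
    (k): 83 − 31 = 52 ≥ 52 [met]
    (l): 56 ≥ 52 [met]
  The complainant carries the last stage.
Every stage carried; the complainant prevails on this issue.
Per-issue: Issue I → licensee; Issue II → complainant; Issue III → complainant. The complainant must prevail on a majority of issues; overall, the complainant prevails.

complainant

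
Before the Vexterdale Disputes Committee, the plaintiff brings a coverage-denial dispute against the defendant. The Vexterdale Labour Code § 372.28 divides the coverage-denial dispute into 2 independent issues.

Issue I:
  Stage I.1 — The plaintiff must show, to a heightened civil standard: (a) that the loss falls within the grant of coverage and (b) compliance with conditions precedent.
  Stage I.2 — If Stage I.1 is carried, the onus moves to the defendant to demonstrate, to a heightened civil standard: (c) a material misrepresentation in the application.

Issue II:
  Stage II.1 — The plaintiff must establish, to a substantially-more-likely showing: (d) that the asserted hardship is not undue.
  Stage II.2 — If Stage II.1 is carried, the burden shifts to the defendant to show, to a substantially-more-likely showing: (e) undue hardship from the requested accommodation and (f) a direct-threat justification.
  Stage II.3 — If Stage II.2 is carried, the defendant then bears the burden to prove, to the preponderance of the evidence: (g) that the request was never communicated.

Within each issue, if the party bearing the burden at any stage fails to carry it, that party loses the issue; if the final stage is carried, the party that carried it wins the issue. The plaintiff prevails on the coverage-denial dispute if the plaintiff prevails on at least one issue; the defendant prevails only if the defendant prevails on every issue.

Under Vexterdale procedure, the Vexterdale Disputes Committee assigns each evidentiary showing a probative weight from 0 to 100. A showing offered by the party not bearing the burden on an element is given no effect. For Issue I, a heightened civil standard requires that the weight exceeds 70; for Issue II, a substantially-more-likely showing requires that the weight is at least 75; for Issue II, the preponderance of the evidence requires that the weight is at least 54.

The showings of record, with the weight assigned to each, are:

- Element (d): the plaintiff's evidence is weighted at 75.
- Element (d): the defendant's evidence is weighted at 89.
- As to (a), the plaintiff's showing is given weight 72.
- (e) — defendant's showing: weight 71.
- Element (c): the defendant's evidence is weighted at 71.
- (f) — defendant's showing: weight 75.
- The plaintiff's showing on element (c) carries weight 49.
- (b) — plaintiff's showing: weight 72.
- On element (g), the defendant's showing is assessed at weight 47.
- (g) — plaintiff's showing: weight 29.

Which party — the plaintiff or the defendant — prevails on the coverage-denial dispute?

— Issue I —
Stage I.1 — burden on plaintiff; standard: a heightened civil standard (weight exceeds 70).
    (a): 72 > 70 [met]
    (b): 72 > 70 [met]
  Stage I.1 is satisfied; the onus moves to the defendant.
Stage I.2 — burden on defendant; standard: a heightened civil standard (weight exceeds 70).
    (c): 71 (plaintiff's 49 disregarded) > 70 [met]
  All elements met at the final stage.
With every stage satisfied, the defendant prevails on this issue.
— Issue II —
At Stage II.1 the plaintiff must meet a substantially-more-likely showing (weight is at least 75): on (d) the weight is 75 (the defendant's 89 is given no effect), which does reach 75, so (d) meets the standard.
  Stage II.1 is satisfied; the onus moves to the defendant.
At Stage II.2 the defendant must meet a substantially-more-likely showing (weight is at least 75): on (e) the weight is 71, which does not reach 75, so (e) does not meet the standard; on (f) the weight is 75, ≥ 75, so (f) meets the standard.
  The defendant does not carry Stage II.2.
The analysis ends at Stage II.2; the plaintiff prevails on this issue.
Per-issue: Issue I → defendant; Issue II → plaintiff. The plaintiff must prevail on at least one issue; overall, the plaintiff prevails.

plaintiff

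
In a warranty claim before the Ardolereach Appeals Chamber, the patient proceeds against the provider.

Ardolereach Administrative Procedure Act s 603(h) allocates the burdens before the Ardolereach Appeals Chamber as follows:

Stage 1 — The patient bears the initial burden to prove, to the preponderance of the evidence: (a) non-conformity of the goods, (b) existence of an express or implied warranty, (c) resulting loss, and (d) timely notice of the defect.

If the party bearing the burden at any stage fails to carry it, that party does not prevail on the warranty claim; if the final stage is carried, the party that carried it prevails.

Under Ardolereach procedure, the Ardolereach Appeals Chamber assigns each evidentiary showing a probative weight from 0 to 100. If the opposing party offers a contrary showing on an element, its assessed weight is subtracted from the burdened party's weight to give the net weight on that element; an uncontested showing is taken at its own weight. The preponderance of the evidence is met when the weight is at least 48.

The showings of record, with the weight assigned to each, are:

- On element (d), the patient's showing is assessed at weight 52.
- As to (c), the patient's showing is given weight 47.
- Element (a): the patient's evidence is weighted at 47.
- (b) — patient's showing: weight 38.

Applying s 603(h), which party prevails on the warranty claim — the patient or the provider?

provider

Stage 1 (patient, the preponderance of the evidence, weight is at least 48): (a) 47 < 48 — fails; (b) 38 < 48 — fails; (c) 47 < 48 — fails; (d) 52 ≥ 48 — meets.
  Stage 1 not carried; the patient fails its burden.
The analysis ends at Stage 1; the provider prevails.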